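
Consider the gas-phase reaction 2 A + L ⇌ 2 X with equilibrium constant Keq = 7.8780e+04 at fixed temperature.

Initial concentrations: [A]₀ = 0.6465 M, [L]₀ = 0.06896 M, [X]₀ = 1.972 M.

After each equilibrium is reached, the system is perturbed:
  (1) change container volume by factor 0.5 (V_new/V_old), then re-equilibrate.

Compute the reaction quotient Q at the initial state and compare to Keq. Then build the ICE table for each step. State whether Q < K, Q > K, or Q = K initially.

Q₀ = 134.9 vs Keq = 7.8780e+04 ⇒ Q<K, forward
Step 1:
                   A          L          X
  Initial     0.6465    0.06896      1.972
  Change     -0.1375   -0.06874     0.1375
  Equil        0.509 2.1801e-04      2.109
  solve Keq expr → x = 0.06874; check Q = 7.8780e+04
Then change container volume by factor 0.5 (V_new/V_old).
Step 2:
                   A          L          X
  Initial      1.018 4.3602e-04      4.219
  Change  -4.3555e-04 -2.1778e-04 4.3555e-04
  Equil        1.018 2.1824e-04      4.219
  solve Keq expr → x = 2.1778e-04; check Q = 7.8780e+04

Q₀ = 134.9; Q < K (proceeds forward)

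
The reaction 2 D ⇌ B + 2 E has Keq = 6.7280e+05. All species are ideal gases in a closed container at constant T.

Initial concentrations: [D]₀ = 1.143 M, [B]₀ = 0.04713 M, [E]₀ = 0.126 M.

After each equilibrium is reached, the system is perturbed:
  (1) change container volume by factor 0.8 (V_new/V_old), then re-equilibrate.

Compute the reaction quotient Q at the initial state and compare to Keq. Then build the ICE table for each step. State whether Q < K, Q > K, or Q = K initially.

Q₀ = 5.7272e-04; Q < K (proceeds forward)

Q₀ = 5.7272e-04 vs Keq = 6.7280e+05 ⇒ Q<K, forward
Step 1:
                    D           B           E
  I             1.143     0.04713       0.126
  C            -1.142      0.5709       1.142
  E          0.001215       0.618       1.268
  solve Keq expr → x = 0.5709; check Q = 6.7280e+05
Then change container volume by factor 0.8 (V_new/V_old).
Step 2:
                    D           B           E
  I          0.001519      0.7725       1.585
  C        1.7899e-04 -8.9493e-05 -1.7899e-04
  E          0.001698      0.7724       1.585
  solve Keq expr → x = -8.9493e-05; check Q = 6.7280e+05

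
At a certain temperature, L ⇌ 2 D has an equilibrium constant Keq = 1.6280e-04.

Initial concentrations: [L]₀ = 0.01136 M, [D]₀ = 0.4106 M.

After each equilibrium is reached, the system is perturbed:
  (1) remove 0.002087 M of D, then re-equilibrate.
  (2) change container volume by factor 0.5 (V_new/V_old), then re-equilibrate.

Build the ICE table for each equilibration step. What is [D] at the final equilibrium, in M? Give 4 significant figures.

Q₀ = 14.84 vs Keq = 1.6280e-04 ⇒ Q>K, reverse
Step 1:
                  L         D
  init      0.01136    0.4106
  Δ          0.2024   -0.4047
  eq         0.2137  0.005898
  solve Keq expr → x = -0.2024; check Q = 1.6280e-04
Then remove 0.002087 M of D.
Step 2:
                  L         D
  init       0.2137  0.003811
  Δ       -0.001036  0.002073
  eq         0.2127  0.005884
  solve Keq expr → x = 0.001036; check Q = 1.6280e-04
Then change container volume by factor 0.5 (V_new/V_old).
Step 3:
                  L         D
  init       0.4253   0.01177
  Δ        0.001715  -0.00343
  eq         0.4271  0.008338
  solve Keq expr → x = -0.001715; check Q = 1.6280e-04

[D]_eq = 0.008338 M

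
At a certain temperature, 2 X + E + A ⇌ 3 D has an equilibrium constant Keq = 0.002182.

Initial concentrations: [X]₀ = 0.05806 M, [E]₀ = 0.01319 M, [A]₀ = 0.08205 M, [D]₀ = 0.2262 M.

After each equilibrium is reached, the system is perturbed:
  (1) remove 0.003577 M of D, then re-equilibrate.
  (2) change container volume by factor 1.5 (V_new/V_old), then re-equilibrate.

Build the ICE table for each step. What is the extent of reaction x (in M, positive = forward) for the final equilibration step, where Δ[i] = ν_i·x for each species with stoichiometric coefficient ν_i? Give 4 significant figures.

x = -2.8041e-04 M

Q₀ = 3172 vs Keq = 0.002182 ⇒ Q>K, reverse
Step 1:
                  X         E         A         D
  Initial   0.05806   0.01319   0.08205    0.2262
  Change     0.1438   0.07189   0.07189   -0.2157
  Equil      0.2018   0.08508    0.1539   0.01052
  solve Keq expr → x = -0.07189; check Q = 0.002182
Then remove 0.003577 M of D.
Step 2:
                  X         E         A         D
  Initial    0.2018   0.08508    0.1539  0.006943
  Change  -0.002283 -0.001142 -0.001142  0.003425
  Equil      0.1996   0.08394    0.1528   0.01037
  solve Keq expr → x = 0.001142; check Q = 0.002182
Then change container volume by factor 1.5 (V_new/V_old).
Step 3:
                  X         E         A         D
  Initial     0.133   0.05596    0.1019  0.006912
  Change  5.6081e-04 2.8041e-04 2.8041e-04 -8.4122e-04
  Equil      0.1336   0.05624    0.1021  0.006071
  solve Keq expr → x = -2.8041e-04; check Q = 0.002182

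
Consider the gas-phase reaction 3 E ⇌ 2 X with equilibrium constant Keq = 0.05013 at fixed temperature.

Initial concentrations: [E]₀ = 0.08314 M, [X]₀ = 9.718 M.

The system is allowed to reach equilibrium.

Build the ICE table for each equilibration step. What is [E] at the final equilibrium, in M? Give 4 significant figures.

Q₀ = 1.6433e+05 vs Keq = 0.05013 ⇒ Q>K, reverse
Step 1:
                  E         X
  Initial   0.08314     9.718
  Change      7.527    -5.018
  Equil        7.61       4.7
  solve Keq expr → x = -2.509; check Q = 0.05013

[E]_eq = 7.61 M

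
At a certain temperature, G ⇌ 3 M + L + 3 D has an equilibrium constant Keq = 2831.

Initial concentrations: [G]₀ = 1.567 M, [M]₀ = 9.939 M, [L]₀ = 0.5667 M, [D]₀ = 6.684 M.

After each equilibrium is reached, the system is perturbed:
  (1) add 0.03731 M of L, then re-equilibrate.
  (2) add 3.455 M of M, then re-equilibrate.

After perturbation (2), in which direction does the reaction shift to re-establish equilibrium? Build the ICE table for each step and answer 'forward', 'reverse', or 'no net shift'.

Q₀ = 1.0603e+05 vs Keq = 2831 ⇒ Q>K, reverse
Step 1:
                   G          M          L          D
  I            1.567      9.939     0.5667      6.684
  C           0.4974     -1.492    -0.4974     -1.492
  E            2.064      8.447     0.0693      5.192
  solve Keq expr → x = -0.4974; check Q = 2831
Then add 0.03731 M of L.
Step 2:
                   G          M          L          D
  I            2.064      8.447     0.1066      5.192
  C          0.03008   -0.09023   -0.03008   -0.09023
  E            2.094      8.357    0.07653      5.102
  solve Keq expr → x = -0.03008; check Q = 2831
Then add 3.455 M of M.
Step 3:
                   G          M          L          D
  I            2.094      11.81    0.07653      5.102
  C          0.04543    -0.1363   -0.04543    -0.1363
  E             2.14      11.68     0.0311      4.965
  solve Keq expr → x = -0.04543; check Q = 2831

Direction: reverse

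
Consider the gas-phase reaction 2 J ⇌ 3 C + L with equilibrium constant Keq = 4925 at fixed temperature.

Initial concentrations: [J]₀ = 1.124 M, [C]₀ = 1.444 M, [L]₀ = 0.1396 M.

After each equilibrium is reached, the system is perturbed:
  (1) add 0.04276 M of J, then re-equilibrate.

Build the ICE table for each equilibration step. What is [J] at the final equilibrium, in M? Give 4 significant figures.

[J]_eq = 0.06455 M

Q₀ = 0.3327 vs Keq = 4925 ⇒ Q<K, forward
Step 1:
                  J         C         L
  I           1.124     1.444    0.1396
  C          -1.062     1.593    0.5311
  E         0.06177     3.037    0.6707
  solve Keq expr → x = 0.5311; check Q = 4925
Then add 0.04276 M of J.
Step 2:
                  J         C         L
  I          0.1045     3.037    0.6707
  C        -0.03998   0.05997   0.01999
  E         0.06455     3.097    0.6907
  solve Keq expr → x = 0.01999; check Q = 4925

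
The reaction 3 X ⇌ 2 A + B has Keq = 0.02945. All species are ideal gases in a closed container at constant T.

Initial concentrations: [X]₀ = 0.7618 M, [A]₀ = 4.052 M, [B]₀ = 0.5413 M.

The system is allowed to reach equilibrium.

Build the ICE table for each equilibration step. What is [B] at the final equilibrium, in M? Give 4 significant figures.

Q₀ = 20.1 vs Keq = 0.02945 ⇒ Q>K, reverse
Step 1:
                   X          A          B
  I           0.7618      4.052     0.5413
  C            1.512     -1.008    -0.5039
  E            2.274      3.044    0.03735
  solve Keq expr → x = -0.5039; check Q = 0.02945

[B]_eq = 0.03735 M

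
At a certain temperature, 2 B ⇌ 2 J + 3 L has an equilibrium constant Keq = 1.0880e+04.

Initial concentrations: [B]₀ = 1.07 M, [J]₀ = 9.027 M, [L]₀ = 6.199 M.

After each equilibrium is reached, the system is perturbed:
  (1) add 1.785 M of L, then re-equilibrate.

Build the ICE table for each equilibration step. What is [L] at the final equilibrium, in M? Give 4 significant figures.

Q₀ = 1.6954e+04 vs Keq = 1.0880e+04 ⇒ Q>K, reverse
Step 1:
                   B          J          L
  I             1.07      9.027      6.199
  C           0.1641    -0.1641    -0.2461
  E            1.234      8.863      5.953
  solve Keq expr → x = -0.08205; check Q = 1.0880e+04
Then add 1.785 M of L.
Step 2:
                   B          J          L
  I            1.234      8.863      7.738
  C           0.3481    -0.3481    -0.5222
  E            1.582      8.515      7.216
  solve Keq expr → x = -0.1741; check Q = 1.0880e+04

[L]_eq = 7.216 M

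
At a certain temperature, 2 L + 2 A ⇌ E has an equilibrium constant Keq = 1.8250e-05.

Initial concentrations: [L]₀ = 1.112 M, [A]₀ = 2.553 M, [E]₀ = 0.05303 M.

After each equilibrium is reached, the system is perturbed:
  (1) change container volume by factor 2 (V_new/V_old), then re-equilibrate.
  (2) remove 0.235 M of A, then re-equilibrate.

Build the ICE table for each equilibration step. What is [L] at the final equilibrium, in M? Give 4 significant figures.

[L]_eq = 0.609 M

Q₀ = 0.00658 vs Keq = 1.8250e-05 ⇒ Q>K, reverse
Step 1:
                  L         A         E
  I           1.112     2.553   0.05303
  C          0.1057    0.1057  -0.05284
  E           1.218     2.659 1.9128e-04
  solve Keq expr → x = -0.05284; check Q = 1.8250e-05
Then change container volume by factor 2 (V_new/V_old).
Step 2:
                  L         A         E
  I          0.6088     1.329 9.5638e-05
  C       1.6735e-04 1.6735e-04 -8.3673e-05
  E           0.609      1.33 1.1964e-05
  solve Keq expr → x = -8.3673e-05; check Q = 1.8250e-05
Then remove 0.235 M of A.
Step 3:
                  L         A         E
  I           0.609     1.095 1.1964e-05
  C       7.7109e-06 7.7109e-06 -3.8554e-06
  E           0.609     1.095 8.1089e-06
  solve Keq expr → x = -3.8554e-06; check Q = 1.8250e-05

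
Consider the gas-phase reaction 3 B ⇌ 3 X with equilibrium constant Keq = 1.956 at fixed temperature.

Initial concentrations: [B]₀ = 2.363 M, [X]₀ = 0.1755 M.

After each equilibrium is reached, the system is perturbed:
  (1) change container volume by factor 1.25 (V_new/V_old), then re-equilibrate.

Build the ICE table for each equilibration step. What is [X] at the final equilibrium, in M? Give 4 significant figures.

[X]_eq = 1.128 M

Q₀ = 4.0968e-04 vs Keq = 1.956 ⇒ Q<K, forward
Step 1:
                    B           X
  Initial       2.363      0.1755
  Change       -1.235       1.235
  Equil         1.128       1.411
  solve Keq expr → x = 0.4117; check Q = 1.956
Then change container volume by factor 1.25 (V_new/V_old).
Step 2:
                    B           X
  Initial      0.9023       1.128
  Change            0           0
  Equil        0.9023       1.128
  solve Keq expr → x = 0; check Q = 1.956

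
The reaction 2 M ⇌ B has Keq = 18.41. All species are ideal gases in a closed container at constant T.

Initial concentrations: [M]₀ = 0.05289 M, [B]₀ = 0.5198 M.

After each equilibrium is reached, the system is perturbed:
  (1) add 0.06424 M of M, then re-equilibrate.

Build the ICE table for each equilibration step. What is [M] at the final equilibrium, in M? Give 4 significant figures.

Q₀ = 185.8 vs Keq = 18.41 ⇒ Q>K, reverse
Step 1:
                    M           B
  I           0.05289      0.5198
  C            0.1063    -0.05316
  E            0.1592      0.4666
  solve Keq expr → x = -0.05316; check Q = 18.41
Then add 0.06424 M of M.
Step 2:
                    M           B
  I            0.2234      0.4666
  C          -0.05926     0.02963
  E            0.1642      0.4963
  solve Keq expr → x = 0.02963; check Q = 18.41

[M]_eq = 0.1642 M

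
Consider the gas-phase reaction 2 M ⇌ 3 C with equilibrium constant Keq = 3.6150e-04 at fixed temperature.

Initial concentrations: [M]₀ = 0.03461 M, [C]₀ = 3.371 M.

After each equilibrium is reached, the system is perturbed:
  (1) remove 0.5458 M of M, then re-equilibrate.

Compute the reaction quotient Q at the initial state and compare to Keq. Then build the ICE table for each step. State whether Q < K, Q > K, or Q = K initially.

Q₀ = 3.1980e+04 vs Keq = 3.6150e-04 ⇒ Q>K, reverse
Step 1:
                    M           C
  Initial     0.03461       3.371
  Change        2.167       -3.25
  Equil         2.202      0.1206
  solve Keq expr → x = -1.083; check Q = 3.6150e-04
Then remove 0.5458 M of M.
Step 2:
                    M           C
  Initial       1.656      0.1206
  Change      0.01354    -0.02031
  Equil         1.669      0.1002
  solve Keq expr → x = -0.006771; check Q = 3.6150e-04

Q₀ = 3.1980e+04; Q > K (proceeds reverse)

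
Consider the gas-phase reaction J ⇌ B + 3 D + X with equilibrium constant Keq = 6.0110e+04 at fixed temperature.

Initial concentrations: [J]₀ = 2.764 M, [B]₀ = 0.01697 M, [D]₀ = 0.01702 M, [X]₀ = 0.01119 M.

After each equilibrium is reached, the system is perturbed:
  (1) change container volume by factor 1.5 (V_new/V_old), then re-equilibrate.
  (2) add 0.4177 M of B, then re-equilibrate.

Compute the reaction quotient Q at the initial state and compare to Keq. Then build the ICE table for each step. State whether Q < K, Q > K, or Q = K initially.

Q₀ = 3.3873e-10 vs Keq = 6.0110e+04 ⇒ Q<K, forward
Step 1:
                   J          B          D          X
  Initial      2.764    0.01697    0.01702    0.01119
  Change      -2.699      2.699      8.096      2.699
  Equil      0.06537      2.716      8.113       2.71
  solve Keq expr → x = 2.699; check Q = 6.0110e+04
Then change container volume by factor 1.5 (V_new/V_old).
Step 2:
                   J          B          D          X
  Initial    0.04358       1.81      5.409      1.807
  Change    -0.03413    0.03413     0.1024    0.03413
  Equil     0.009454      1.845      5.511      1.841
  solve Keq expr → x = 0.03413; check Q = 6.0110e+04
Then add 0.4177 M of B.
Step 3:
                   J          B          D          X
  Initial   0.009454      2.262      5.511      1.841
  Change    0.002078  -0.002078  -0.006234  -0.002078
  Equil      0.01153       2.26      5.505      1.839
  solve Keq expr → x = -0.002078; check Q = 6.0110e+04

Q₀ = 3.3873e-10; Q < K (proceeds forward)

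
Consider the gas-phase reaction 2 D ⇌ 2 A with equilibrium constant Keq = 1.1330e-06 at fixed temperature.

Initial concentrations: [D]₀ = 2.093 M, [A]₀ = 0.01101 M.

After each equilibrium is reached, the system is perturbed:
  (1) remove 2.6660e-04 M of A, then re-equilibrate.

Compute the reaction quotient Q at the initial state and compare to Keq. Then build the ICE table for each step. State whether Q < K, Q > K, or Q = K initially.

Q₀ = 2.7672e-05; Q > K (proceeds reverse)

Q₀ = 2.7672e-05 vs Keq = 1.1330e-06 ⇒ Q>K, reverse
Step 1:
                   D          A
  I            2.093    0.01101
  C         0.008773  -0.008773
  E            2.102   0.002237
  solve Keq expr → x = -0.004386; check Q = 1.1330e-06
Then remove 2.6660e-04 M of A.
Step 2:
                   D          A
  I            2.102   0.001971
  C       -2.6632e-04 2.6632e-04
  E            2.102   0.002237
  solve Keq expr → x = 1.3316e-04; check Q = 1.1330e-06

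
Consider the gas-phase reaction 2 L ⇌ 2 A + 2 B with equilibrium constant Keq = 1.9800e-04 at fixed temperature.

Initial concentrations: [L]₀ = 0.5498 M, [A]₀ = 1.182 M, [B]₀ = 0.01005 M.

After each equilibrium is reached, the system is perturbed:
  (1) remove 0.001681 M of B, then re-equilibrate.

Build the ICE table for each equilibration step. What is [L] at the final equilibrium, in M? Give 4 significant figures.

Q₀ = 4.6683e-04 vs Keq = 1.9800e-04 ⇒ Q>K, reverse
Step 1:
                  L         A         B
  init       0.5498     1.182   0.01005
  Δ        0.003445 -0.003445 -0.003445
  eq         0.5532     1.179  0.006605
  solve Keq expr → x = -0.001722; check Q = 1.9800e-04
Then remove 0.001681 M of B.
Step 2:
                  L         A         B
  init       0.5532     1.179  0.004924
  Δ       -0.001652  0.001652  0.001652
  eq         0.5516      1.18  0.006576
  solve Keq expr → x = 8.2603e-04; check Q = 1.9800e-04

[L]_eq = 0.5516 M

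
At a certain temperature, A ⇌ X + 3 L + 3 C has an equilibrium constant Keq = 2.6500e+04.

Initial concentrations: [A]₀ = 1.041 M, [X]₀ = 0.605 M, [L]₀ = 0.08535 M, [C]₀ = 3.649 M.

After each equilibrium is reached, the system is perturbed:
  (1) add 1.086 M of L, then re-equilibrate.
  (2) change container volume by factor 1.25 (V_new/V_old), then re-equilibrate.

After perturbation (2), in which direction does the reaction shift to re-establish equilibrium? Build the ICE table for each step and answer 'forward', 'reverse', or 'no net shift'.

Q₀ = 0.01756 vs Keq = 2.6500e+04 ⇒ Q<K, forward
Step 1:
                  A         X         L         C
  Initial     1.041     0.605   0.08535     3.649
  Change    -0.8286    0.8286     2.486     2.486
  Equil      0.2124     1.434     2.571     6.135
  solve Keq expr → x = 0.8286; check Q = 2.6500e+04
Then add 1.086 M of L.
Step 2:
                  A         X         L         C
  Initial    0.2124     1.434     3.657     6.135
  Change     0.1236   -0.1236   -0.3709   -0.3709
  Equil       0.336      1.31     3.286     5.764
  solve Keq expr → x = -0.1236; check Q = 2.6500e+04
Then change container volume by factor 1.25 (V_new/V_old).
Step 3:
                  A         X         L         C
  Initial    0.2688     1.048     2.629     4.611
  Change    -0.1223    0.1223    0.3669    0.3669
  Equil      0.1465      1.17     2.996     4.978
  solve Keq expr → x = 0.1223; check Q = 2.6500e+04

Direction: forward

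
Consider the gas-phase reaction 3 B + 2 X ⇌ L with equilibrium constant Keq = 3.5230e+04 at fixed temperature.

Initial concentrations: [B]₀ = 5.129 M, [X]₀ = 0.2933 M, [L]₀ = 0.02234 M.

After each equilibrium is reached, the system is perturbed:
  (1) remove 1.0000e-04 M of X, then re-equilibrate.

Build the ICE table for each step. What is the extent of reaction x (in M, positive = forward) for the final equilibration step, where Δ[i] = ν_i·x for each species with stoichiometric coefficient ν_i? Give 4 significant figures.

x = -4.9979e-05 M

Q₀ = 0.001925 vs Keq = 3.5230e+04 ⇒ Q<K, forward
Step 1:
                    B           X           L
  I             5.129      0.2933     0.02234
  C           -0.4396     -0.2931      0.1465
  E             4.689  2.1561e-04      0.1689
  solve Keq expr → x = 0.1465; check Q = 3.5230e+04
Then remove 1.0000e-04 M of X.
Step 2:
                    B           X           L
  I             4.689  1.1561e-04      0.1689
  C        1.4994e-04  9.9958e-05 -4.9979e-05
  E              4.69  2.1557e-04      0.1688
  solve Keq expr → x = -4.9979e-05; check Q = 3.5230e+04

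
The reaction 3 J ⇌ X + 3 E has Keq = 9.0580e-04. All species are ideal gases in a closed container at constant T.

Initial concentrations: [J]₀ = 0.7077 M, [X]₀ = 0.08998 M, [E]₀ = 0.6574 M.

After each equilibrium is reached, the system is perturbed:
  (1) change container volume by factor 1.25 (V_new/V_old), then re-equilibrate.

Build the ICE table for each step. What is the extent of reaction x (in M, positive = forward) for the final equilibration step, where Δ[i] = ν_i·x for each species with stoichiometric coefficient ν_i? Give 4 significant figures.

x = 0.001501 M

Q₀ = 0.07213 vs Keq = 9.0580e-04 ⇒ Q>K, reverse
Step 1:
                    J           X           E
  Initial      0.7077     0.08998      0.6574
  Change       0.2386    -0.07953     -0.2386
  Equil        0.9463     0.01045      0.4188
  solve Keq expr → x = -0.07953; check Q = 9.0580e-04
Then change container volume by factor 1.25 (V_new/V_old).
Step 2:
                    J           X           E
  Initial       0.757    0.008359       0.335
  Change    -0.004504    0.001501    0.004504
  Equil        0.7525     0.00986      0.3395
  solve Keq expr → x = 0.001501; check Q = 9.0580e-04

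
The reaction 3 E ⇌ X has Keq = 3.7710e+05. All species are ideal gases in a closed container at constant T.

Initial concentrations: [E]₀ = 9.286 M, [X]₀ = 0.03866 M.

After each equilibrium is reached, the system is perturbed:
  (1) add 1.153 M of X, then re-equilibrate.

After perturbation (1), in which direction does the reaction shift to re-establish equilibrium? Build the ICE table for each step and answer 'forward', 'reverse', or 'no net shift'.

Direction: reverse

Q₀ = 4.8281e-05 vs Keq = 3.7710e+05 ⇒ Q<K, forward
Step 1:
                  E         X
  init        9.286   0.03866
  Δ          -9.266     3.089
  eq        0.02024     3.127
  solve Keq expr → x = 3.089; check Q = 3.7710e+05
Then add 1.153 M of X.
Step 2:
                  E         X
  init      0.02024      4.28
  Δ        0.002231 -7.4368e-04
  eq        0.02247      4.28
  solve Keq expr → x = -7.4368e-04; check Q = 3.7710e+05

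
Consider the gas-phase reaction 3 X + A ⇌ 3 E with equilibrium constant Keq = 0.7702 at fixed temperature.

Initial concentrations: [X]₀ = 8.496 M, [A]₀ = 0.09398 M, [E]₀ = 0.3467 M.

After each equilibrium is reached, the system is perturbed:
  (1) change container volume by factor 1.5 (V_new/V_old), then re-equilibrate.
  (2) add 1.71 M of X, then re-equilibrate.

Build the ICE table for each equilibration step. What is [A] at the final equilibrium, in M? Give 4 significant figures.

Q₀ = 7.2307e-04 vs Keq = 0.7702 ⇒ Q<K, forward
Step 1:
                  X         A         E
  init        8.496   0.09398    0.3467
  Δ         -0.2802   -0.0934    0.2802
  eq          8.216 5.7685e-04    0.6269
  solve Keq expr → x = 0.0934; check Q = 0.7702
Then change container volume by factor 1.5 (V_new/V_old).
Step 2:
                  X         A         E
  init        5.477 3.8457e-04    0.4179
  Δ       5.6925e-04 1.8975e-04 -5.6925e-04
  eq          5.478 5.7432e-04    0.4174
  solve Keq expr → x = -1.8975e-04; check Q = 0.7702
Then add 1.71 M of X.
Step 3:
                  X         A         E
  init        7.188 5.7432e-04    0.4174
  Δ       -9.5479e-04 -3.1826e-04 9.5479e-04
  eq          7.187 2.5605e-04    0.4183
  solve Keq expr → x = 3.1826e-04; check Q = 0.7702

[A]_eq = 2.5605e-04 M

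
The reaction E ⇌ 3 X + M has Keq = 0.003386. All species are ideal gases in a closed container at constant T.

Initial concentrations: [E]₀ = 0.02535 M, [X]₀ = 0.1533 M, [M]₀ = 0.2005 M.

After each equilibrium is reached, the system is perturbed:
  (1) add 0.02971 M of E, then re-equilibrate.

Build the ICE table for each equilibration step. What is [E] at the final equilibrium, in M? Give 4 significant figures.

Q₀ = 0.02849 vs Keq = 0.003386 ⇒ Q>K, reverse
Step 1:
                  E         X         M
  init      0.02535    0.1533    0.2005
  Δ         0.01962  -0.05887  -0.01962
  eq        0.04497   0.09443    0.1809
  solve Keq expr → x = -0.01962; check Q = 0.003386
Then add 0.02971 M of E.
Step 2:
                  E         X         M
  init      0.07468   0.09443    0.1809
  Δ        -0.00469   0.01407   0.00469
  eq        0.06999    0.1085    0.1856
  solve Keq expr → x = 0.00469; check Q = 0.003386

[E]_eq = 0.06999 M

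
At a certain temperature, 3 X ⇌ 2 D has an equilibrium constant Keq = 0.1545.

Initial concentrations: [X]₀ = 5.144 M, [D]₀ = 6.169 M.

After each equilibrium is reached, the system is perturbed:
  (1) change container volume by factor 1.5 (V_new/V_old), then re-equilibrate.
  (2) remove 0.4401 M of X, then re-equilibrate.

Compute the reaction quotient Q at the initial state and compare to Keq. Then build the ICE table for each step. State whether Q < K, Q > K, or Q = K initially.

Q₀ = 0.2796 vs Keq = 0.1545 ⇒ Q>K, reverse
Step 1:
                   X          D
  I            5.144      6.169
  C           0.7712    -0.5141
  E            5.915      5.655
  solve Keq expr → x = -0.2571; check Q = 0.1545
Then change container volume by factor 1.5 (V_new/V_old).
Step 2:
                   X          D
  I            3.943       3.77
  C            0.371    -0.2473
  E            4.314      3.523
  solve Keq expr → x = -0.1237; check Q = 0.1545
Then remove 0.4401 M of X.
Step 3:
                   X          D
  I            3.874      3.523
  C           0.2841    -0.1894
  E            4.158      3.333
  solve Keq expr → x = -0.09468; check Q = 0.1545

Q₀ = 0.2796; Q > K (proceeds reverse)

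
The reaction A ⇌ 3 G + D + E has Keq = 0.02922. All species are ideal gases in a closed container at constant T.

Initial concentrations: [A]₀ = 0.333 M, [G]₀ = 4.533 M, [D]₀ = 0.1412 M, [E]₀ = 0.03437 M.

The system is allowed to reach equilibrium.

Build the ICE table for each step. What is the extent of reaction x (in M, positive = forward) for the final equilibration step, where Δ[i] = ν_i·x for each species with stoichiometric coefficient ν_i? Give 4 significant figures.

x = -0.03323 M

Q₀ = 1.357 vs Keq = 0.02922 ⇒ Q>K, reverse
Step 1:
                    A           G           D           E
  Initial       0.333       4.533      0.1412     0.03437
  Change      0.03323     -0.0997    -0.03323    -0.03323
  Equil        0.3662       4.433       0.108    0.001138
  solve Keq expr → x = -0.03323; check Q = 0.02922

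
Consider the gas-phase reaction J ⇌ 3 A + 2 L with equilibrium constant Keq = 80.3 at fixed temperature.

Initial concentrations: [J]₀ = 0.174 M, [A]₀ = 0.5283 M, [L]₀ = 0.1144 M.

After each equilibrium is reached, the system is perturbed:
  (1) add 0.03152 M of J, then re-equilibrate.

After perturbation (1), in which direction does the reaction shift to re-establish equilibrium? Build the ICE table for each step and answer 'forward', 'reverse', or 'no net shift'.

Q₀ = 0.01109 vs Keq = 80.3 ⇒ Q<K, forward
Step 1:
                  J         A         L
  Initial     0.174    0.5283    0.1144
  Change    -0.1711    0.5132    0.3421
  Equil    0.002932     1.042    0.4565
  solve Keq expr → x = 0.1711; check Q = 80.3
Then add 0.03152 M of J.
Step 2:
                  J         A         L
  Initial   0.03445     1.042    0.4565
  Change   -0.02966   0.08899   0.05933
  Equil    0.004788      1.13    0.5159
  solve Keq expr → x = 0.02966; check Q = 80.3

Direction: forward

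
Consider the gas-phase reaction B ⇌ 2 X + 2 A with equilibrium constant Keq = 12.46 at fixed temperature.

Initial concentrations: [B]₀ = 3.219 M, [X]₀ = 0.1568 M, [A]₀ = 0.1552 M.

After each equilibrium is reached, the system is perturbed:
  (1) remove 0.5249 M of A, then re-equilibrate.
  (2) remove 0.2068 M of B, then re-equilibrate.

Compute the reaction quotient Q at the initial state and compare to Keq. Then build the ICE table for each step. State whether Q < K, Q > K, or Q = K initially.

Q₀ = 1.8397e-04; Q < K (proceeds forward)

Q₀ = 1.8397e-04 vs Keq = 12.46 ⇒ Q<K, forward
Step 1:
                  B         X         A
  I           3.219    0.1568    0.1552
  C          -1.061     2.121     2.121
  E           2.158     2.278     2.276
  solve Keq expr → x = 1.061; check Q = 12.46
Then remove 0.5249 M of A.
Step 2:
                  B         X         A
  I           2.158     2.278     1.752
  C         -0.1224    0.2448    0.2448
  E           2.036     2.523     1.996
  solve Keq expr → x = 0.1224; check Q = 12.46
Then remove 0.2068 M of B.
Step 3:
                  B         X         A
  I           1.829     2.523     1.996
  C         0.02566  -0.05132  -0.05132
  E           1.855     2.472     1.945
  solve Keq expr → x = -0.02566; check Q = 12.46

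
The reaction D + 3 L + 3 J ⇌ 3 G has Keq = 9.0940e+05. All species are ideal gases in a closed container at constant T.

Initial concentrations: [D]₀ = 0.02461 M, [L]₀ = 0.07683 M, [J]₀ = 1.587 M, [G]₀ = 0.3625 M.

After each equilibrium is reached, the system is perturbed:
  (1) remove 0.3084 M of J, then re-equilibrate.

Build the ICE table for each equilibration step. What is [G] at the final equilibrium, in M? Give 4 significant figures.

[G]_eq = 0.4194 M

Q₀ = 1068 vs Keq = 9.0940e+05 ⇒ Q<K, forward
Step 1:
                  D         L         J         G
  I         0.02461   0.07683     1.587    0.3625
  C        -0.01992  -0.05977  -0.05977   0.05977
  E        0.004685   0.01706     1.527    0.4223
  solve Keq expr → x = 0.01992; check Q = 9.0940e+05
Then remove 0.3084 M of J.
Step 2:
                  D         L         J         G
  I        0.004685   0.01706     1.219    0.4223
  C       9.5179e-04  0.002855  0.002855 -0.002855
  E        0.005637   0.01991     1.222    0.4194
  solve Keq expr → x = -9.5179e-04; check Q = 9.0940e+05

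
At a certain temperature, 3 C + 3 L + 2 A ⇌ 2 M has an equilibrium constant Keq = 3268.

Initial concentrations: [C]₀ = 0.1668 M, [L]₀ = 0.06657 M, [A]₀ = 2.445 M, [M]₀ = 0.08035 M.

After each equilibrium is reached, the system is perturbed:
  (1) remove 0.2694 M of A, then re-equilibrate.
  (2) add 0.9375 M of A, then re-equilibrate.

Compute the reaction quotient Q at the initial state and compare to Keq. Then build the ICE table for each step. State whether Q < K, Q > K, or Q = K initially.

Q₀ = 788.8 vs Keq = 3268 ⇒ Q<K, forward
Step 1:
                    C           L           A           M
  init         0.1668     0.06657       2.445     0.08035
  Δ          -0.01638    -0.01638    -0.01092     0.01092
  eq           0.1504     0.05019       2.434     0.09127
  solve Keq expr → x = 0.005461; check Q = 3268
Then remove 0.2694 M of A.
Step 2:
                    C           L           A           M
  init         0.1504     0.05019       2.165     0.09127
  Δ           0.00251     0.00251    0.001673   -0.001673
  eq           0.1529      0.0527       2.166      0.0896
  solve Keq expr → x = -8.3663e-04; check Q = 3268
Then add 0.9375 M of A.
Step 3:
                    C           L           A           M
  init         0.1529      0.0527       3.104      0.0896
  Δ          -0.00746    -0.00746   -0.004973    0.004973
  eq           0.1455     0.04524       3.099     0.09457
  solve Keq expr → x = 0.002487; check Q = 3268

Q₀ = 788.8; Q < K (proceeds forward)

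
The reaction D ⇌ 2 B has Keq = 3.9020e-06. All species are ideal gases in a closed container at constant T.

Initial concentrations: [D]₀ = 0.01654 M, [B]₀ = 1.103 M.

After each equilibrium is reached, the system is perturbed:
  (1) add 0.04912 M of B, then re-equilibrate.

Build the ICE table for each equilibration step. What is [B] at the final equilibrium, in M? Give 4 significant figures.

[B]_eq = 0.00152 M

Q₀ = 73.56 vs Keq = 3.9020e-06 ⇒ Q>K, reverse
Step 1:
                   D          B
  init       0.01654      1.103
  Δ           0.5508     -1.102
  eq          0.5673   0.001488
  solve Keq expr → x = -0.5508; check Q = 3.9020e-06
Then add 0.04912 M of B.
Step 2:
                   D          B
  init        0.5673    0.05061
  Δ          0.02454   -0.04909
  eq          0.5918    0.00152
  solve Keq expr → x = -0.02454; check Q = 3.9020e-06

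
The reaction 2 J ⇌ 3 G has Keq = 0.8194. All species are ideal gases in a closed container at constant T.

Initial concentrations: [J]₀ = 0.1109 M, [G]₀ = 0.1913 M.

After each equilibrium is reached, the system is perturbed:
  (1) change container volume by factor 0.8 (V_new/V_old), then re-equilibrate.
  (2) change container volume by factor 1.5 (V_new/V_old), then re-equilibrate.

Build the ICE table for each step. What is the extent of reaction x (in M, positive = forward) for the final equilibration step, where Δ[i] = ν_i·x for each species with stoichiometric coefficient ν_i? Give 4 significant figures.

Q₀ = 0.5692 vs Keq = 0.8194 ⇒ Q<K, forward
Step 1:
                    J           G
  Initial      0.1109      0.1913
  Change    -0.008771     0.01316
  Equil        0.1021      0.2045
  solve Keq expr → x = 0.004385; check Q = 0.8194
Then change container volume by factor 0.8 (V_new/V_old).
Step 2:
                    J           G
  Initial      0.1277      0.2556
  Change     0.006715    -0.01007
  Equil        0.1344      0.2455
  solve Keq expr → x = -0.003357; check Q = 0.8194
Then change container volume by factor 1.5 (V_new/V_old).
Step 3:
                    J           G
  Initial     0.08958      0.1637
  Change    -0.008122     0.01218
  Equil       0.08146      0.1758
  solve Keq expr → x = 0.004061; check Q = 0.8194

x = 0.004061 M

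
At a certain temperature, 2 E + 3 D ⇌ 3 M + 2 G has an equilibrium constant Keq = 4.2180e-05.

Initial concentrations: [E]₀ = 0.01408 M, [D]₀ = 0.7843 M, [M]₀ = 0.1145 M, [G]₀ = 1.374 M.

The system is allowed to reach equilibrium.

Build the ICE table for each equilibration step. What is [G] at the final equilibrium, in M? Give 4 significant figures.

Q₀ = 29.63 vs Keq = 4.2180e-05 ⇒ Q>K, reverse
Step 1:
                   E          D          M          G
  I          0.01408     0.7843     0.1145      1.374
  C          0.07292     0.1094    -0.1094   -0.07292
  E            0.087     0.8937   0.005125      1.301
  solve Keq expr → x = -0.03646; check Q = 4.2180e-05

[G]_eq = 1.301 M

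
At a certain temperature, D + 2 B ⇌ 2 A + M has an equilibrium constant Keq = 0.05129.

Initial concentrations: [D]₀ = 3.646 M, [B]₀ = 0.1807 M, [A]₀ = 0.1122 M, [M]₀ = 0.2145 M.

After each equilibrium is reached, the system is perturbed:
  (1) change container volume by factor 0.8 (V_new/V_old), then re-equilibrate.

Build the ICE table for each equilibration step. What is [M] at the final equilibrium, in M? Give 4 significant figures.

[M]_eq = 0.2849 M

Q₀ = 0.02268 vs Keq = 0.05129 ⇒ Q<K, forward
Step 1:
                  D         B         A         M
  init        3.646    0.1807    0.1122    0.2145
  Δ        -0.01344  -0.02687   0.02687   0.01344
  eq          3.633    0.1538    0.1391    0.2279
  solve Keq expr → x = 0.01344; check Q = 0.05129
Then change container volume by factor 0.8 (V_new/V_old).
Step 2:
                  D         B         A         M
  init        4.541    0.1923    0.1738    0.2849
  Δ               0         0         0         0
  eq          4.541    0.1923    0.1738    0.2849
  solve Keq expr → x = 0; check Q = 0.05129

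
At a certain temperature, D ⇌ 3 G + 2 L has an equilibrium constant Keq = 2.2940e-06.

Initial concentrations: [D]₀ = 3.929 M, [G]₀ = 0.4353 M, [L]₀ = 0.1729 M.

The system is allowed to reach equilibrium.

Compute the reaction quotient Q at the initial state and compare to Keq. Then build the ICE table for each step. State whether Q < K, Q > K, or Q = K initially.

Q₀ = 6.2759e-04; Q > K (proceeds reverse)

Q₀ = 6.2759e-04 vs Keq = 2.2940e-06 ⇒ Q>K, reverse
Step 1:
                   D          G          L
  I            3.929     0.4353     0.1729
  C          0.07177    -0.2153    -0.1435
  E            4.001       0.22    0.02936
  solve Keq expr → x = -0.07177; check Q = 2.2940e-06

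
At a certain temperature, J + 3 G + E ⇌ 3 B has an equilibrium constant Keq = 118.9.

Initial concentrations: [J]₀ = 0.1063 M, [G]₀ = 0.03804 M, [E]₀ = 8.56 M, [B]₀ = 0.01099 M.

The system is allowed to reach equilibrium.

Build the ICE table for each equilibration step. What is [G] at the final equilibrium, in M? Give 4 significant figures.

[G]_eq = 0.008736 M

Q₀ = 0.0265 vs Keq = 118.9 ⇒ Q<K, forward
Step 1:
                    J           G           E           B
  I            0.1063     0.03804        8.56     0.01099
  C         -0.009768     -0.0293   -0.009768      0.0293
  E           0.09653    0.008736        8.55     0.04029
  solve Keq expr → x = 0.009768; check Q = 118.9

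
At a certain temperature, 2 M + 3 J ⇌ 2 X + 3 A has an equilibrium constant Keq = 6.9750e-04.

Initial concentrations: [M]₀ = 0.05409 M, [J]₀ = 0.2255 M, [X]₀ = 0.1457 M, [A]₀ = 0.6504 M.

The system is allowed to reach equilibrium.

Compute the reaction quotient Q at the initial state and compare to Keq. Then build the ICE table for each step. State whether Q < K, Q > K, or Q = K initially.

Q₀ = 174.1; Q > K (proceeds reverse)

Q₀ = 174.1 vs Keq = 6.9750e-04 ⇒ Q>K, reverse
Step 1:
                    M           J           X           A
  init        0.05409      0.2255      0.1457      0.6504
  Δ            0.1406      0.2109     -0.1406     -0.2109
  eq           0.1947      0.4364    0.005088      0.4395
  solve Keq expr → x = -0.07031; check Q = 6.9750e-04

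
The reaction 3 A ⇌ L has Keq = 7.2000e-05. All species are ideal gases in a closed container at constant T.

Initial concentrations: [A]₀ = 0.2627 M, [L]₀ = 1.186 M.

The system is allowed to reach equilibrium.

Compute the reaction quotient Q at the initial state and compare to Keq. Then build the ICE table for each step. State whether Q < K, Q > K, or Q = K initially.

Q₀ = 65.42 vs Keq = 7.2000e-05 ⇒ Q>K, reverse
Step 1:
                   A          L
  I           0.2627      1.186
  C            3.546     -1.182
  E            3.809   0.003978
  solve Keq expr → x = -1.182; check Q = 7.2000e-05

Q₀ = 65.42; Q > K (proceeds reverse)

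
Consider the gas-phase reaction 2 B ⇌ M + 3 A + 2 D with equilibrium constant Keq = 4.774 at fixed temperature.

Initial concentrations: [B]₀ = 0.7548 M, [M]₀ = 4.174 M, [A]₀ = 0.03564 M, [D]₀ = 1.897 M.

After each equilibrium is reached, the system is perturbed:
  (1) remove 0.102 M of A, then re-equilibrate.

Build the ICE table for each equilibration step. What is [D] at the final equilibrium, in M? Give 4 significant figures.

Q₀ = 0.001194 vs Keq = 4.774 ⇒ Q<K, forward
Step 1:
                   B          M          A          D
  init        0.7548      4.174    0.03564      1.897
  Δ          -0.2425     0.1213     0.3638     0.2425
  eq          0.5123      4.295     0.3994       2.14
  solve Keq expr → x = 0.1213; check Q = 4.774
Then remove 0.102 M of A.
Step 2:
                   B          M          A          D
  init        0.5123      4.295     0.2974       2.14
  Δ         -0.04729    0.02364    0.07093    0.04729
  eq           0.465      4.319     0.3683      2.187
  solve Keq expr → x = 0.02364; check Q = 4.774

[D]_eq = 2.187 M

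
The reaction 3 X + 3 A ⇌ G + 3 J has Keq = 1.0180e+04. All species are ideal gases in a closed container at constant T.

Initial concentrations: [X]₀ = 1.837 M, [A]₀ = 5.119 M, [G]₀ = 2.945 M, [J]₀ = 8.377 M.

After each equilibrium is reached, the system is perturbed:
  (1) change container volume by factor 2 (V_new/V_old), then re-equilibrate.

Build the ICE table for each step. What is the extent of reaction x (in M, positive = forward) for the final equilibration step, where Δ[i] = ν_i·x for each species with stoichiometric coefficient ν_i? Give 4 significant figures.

Q₀ = 2.082 vs Keq = 1.0180e+04 ⇒ Q<K, forward
Step 1:
                   X          A          G          J
  init         1.837      5.119      2.945      8.377
  Δ           -1.636     -1.636     0.5453      1.636
  eq          0.2012      3.483       3.49      10.01
  solve Keq expr → x = 0.5453; check Q = 1.0180e+04
Then change container volume by factor 2 (V_new/V_old).
Step 2:
                   X          A          G          J
  init        0.1006      1.742      1.745      5.006
  Δ           0.0523     0.0523   -0.01743    -0.0523
  eq          0.1529      1.794      1.728      4.954
  solve Keq expr → x = -0.01743; check Q = 1.0180e+04

x = -0.01743 M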